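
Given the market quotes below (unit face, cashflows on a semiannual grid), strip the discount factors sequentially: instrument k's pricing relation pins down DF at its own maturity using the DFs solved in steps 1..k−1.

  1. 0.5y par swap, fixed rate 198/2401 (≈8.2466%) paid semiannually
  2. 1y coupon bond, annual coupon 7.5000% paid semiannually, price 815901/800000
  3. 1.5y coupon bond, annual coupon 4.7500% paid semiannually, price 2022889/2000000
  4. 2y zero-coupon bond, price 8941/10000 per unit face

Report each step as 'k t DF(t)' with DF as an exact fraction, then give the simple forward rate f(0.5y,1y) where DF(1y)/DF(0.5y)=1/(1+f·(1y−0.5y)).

1 1/2 2401/2500
2 1 9483/10000
3 3/2 9437/10000
4 2 8941/10000
f(0.5y,1y) = ((2401/2500)/(9483/10000) − 1)/(1/2) = 242/9483 ≈ 2.5519%

step 1 [0.5y] swap r/2=99/2401: DF=(1 − 99/2401·(0))/(1+99/2401) = 2401/2500 ≈ 0.960400
step 2 [1y] bond c/2=3/80: DF=(815901/800000 − 3/80·(0.960400))/(1+3/80) = 9483/10000 ≈ 0.948300
step 3 [1.5y] bond c/2=19/800: DF=(2022889/2000000 − 19/800·(0.960400+0.948300))/(1+19/800) = 9437/10000 ≈ 0.943700
step 4 [2y] zero: DF = P = 8941/10000 ≈ 0.894100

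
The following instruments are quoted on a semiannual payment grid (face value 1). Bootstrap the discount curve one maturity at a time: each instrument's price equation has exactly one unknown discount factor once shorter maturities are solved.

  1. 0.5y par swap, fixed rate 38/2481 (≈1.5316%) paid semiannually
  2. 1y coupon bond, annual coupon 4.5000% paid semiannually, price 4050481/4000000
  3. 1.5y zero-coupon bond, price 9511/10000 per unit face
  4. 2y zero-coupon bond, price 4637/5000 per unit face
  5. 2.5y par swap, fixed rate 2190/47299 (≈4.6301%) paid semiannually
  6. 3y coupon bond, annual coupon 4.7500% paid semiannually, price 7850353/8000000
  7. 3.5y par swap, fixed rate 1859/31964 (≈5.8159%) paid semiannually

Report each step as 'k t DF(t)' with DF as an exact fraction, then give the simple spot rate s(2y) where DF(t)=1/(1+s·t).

1 1/2 2481/2500
2 1 1937/2000
3 3/2 9511/10000
4 2 4637/5000
5 5/2 1781/2000
6 3 1061/1250
7 7/2 8141/10000
s(2y) = (1/(4637/5000) − 1)/(2) = 363/9274 ≈ 3.9142%

step 1 [0.5y] swap r/2=19/2481: DF=(1 − 19/2481·(0))/(1+19/2481) = 2481/2500 ≈ 0.992400
step 2 [1y] bond c/2=9/400: DF=(4050481/4000000 − 9/400·(0.992400))/(1+9/400) = 1937/2000 ≈ 0.968500
step 3 [1.5y] zero: DF = P = 9511/10000 ≈ 0.951100
step 4 [2y] zero: DF = P = 4637/5000 ≈ 0.927400
step 5 [2.5y] swap r/2=1095/47299: DF=(1 − 1095/47299·(0.992400+0.968500+0.951100+0.927400))/(1+1095/47299) = 1781/2000 ≈ 0.890500
step 6 [3y] bond c/2=19/800: DF=(7850353/8000000 − 19/800·(0.992400+0.968500+0.951100+0.927400+0.890500))/(1+19/800) = 1061/1250 ≈ 0.848800
step 7 [3.5y] swap r/2=1859/63928: DF=(1 − 1859/63928·(0.992400+0.968500+0.951100+0.927400+0.890500+0.848800))/(1+1859/63928) = 8141/10000 ≈ 0.814100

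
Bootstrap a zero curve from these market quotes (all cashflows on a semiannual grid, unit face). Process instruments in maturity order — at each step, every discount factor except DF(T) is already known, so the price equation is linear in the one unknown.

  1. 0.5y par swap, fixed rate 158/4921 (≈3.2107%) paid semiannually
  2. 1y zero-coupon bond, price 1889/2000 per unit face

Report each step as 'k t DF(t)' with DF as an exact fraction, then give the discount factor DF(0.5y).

1 1/2 4921/5000
2 1 1889/2000
DF(0.5y) = 4921/5000 ≈ 0.984200

step 1 [0.5y] swap r/2=79/4921: DF=(1 − 79/4921·(0))/(1+79/4921) = 4921/5000 ≈ 0.984200
step 2 [1y] zero: DF = P = 1889/2000 ≈ 0.944500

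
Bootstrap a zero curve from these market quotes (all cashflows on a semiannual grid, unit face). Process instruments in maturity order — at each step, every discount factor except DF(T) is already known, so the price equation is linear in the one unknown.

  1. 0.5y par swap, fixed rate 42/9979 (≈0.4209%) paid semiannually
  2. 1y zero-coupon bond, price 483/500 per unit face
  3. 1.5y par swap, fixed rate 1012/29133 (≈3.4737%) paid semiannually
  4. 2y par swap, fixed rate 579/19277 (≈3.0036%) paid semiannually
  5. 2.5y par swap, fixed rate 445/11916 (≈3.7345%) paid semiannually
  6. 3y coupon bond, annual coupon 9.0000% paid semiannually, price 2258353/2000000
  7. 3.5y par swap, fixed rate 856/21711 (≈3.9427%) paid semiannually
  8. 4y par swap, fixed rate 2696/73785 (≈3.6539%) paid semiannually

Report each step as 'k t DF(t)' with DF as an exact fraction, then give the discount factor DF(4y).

step 1 [0.5y] swap r/2=21/9979: DF=(1 − 21/9979·(0))/(1+21/9979) = 9979/10000 ≈ 0.997900
step 2 [1y] zero: DF = P = 483/500 ≈ 0.966000
step 3 [1.5y] swap r/2=506/29133: DF=(1 − 506/29133·(0.997900+0.966000))/(1+506/29133) = 4747/5000 ≈ 0.949400
step 4 [2y] swap r/2=579/38554: DF=(1 − 579/38554·(0.997900+0.966000+0.949400))/(1+579/38554) = 9421/10000 ≈ 0.942100
step 5 [2.5y] swap r/2=445/23832: DF=(1 − 445/23832·(0.997900+0.966000+0.949400+0.942100))/(1+445/23832) = 911/1000 ≈ 0.911000
step 6 [3y] bond c/2=9/200: DF=(2258353/2000000 − 9/200·(0.997900+0.966000+0.949400+0.942100+0.911000))/(1+9/200) = 8753/10000 ≈ 0.875300
step 7 [3.5y] swap r/2=428/21711: DF=(1 − 428/21711·(0.997900+0.966000+0.949400+0.942100+0.911000+0.875300))/(1+428/21711) = 2179/2500 ≈ 0.871600
step 8 [4y] swap r/2=1348/73785: DF=(1 − 1348/73785·(0.997900+0.966000+0.949400+0.942100+0.911000+0.875300+0.871600))/(1+1348/73785) = 2163/2500 ≈ 0.865200

1 1/2 9979/10000
2 1 483/500
3 3/2 4747/5000
4 2 9421/10000
5 5/2 911/1000
6 3 8753/10000
7 7/2 2179/2500
8 4 2163/2500
DF(4y) = 2163/2500 ≈ 0.865200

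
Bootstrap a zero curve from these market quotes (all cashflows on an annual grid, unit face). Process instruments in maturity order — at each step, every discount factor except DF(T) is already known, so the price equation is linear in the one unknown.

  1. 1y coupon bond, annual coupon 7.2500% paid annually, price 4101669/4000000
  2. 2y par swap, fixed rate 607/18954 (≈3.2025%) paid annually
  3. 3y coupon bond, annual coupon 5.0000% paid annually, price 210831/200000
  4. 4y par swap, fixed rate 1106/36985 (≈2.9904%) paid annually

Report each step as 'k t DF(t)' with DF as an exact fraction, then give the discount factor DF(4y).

1 1 9561/10000
2 2 9393/10000
3 3 9137/10000
4 4 4447/5000
DF(4y) = 4447/5000 ≈ 0.889400

step 1 [1y] bond c/1=29/400: DF=(4101669/4000000 − 29/400·(0))/(1+29/400) = 9561/10000 ≈ 0.956100
step 2 [2y] swap r/1=607/18954: DF=(1 − 607/18954·(0.956100))/(1+607/18954) = 9393/10000 ≈ 0.939300
step 3 [3y] bond c/1=1/20: DF=(210831/200000 − 1/20·(0.956100+0.939300))/(1+1/20) = 9137/10000 ≈ 0.913700
step 4 [4y] swap r/1=1106/36985: DF=(1 − 1106/36985·(0.956100+0.939300+0.913700))/(1+1106/36985) = 4447/5000 ≈ 0.889400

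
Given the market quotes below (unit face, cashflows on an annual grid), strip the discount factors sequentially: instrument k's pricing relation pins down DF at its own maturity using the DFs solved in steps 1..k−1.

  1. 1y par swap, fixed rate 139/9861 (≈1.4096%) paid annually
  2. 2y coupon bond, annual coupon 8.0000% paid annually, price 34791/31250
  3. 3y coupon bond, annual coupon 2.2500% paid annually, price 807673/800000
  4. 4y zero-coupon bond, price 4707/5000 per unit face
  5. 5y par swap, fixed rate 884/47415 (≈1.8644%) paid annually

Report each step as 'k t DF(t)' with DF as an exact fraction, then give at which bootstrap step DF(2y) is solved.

step 1 [1y] swap r/1=139/9861: DF=(1 − 139/9861·(0))/(1+139/9861) = 9861/10000 ≈ 0.986100
step 2 [2y] bond c/1=2/25: DF=(34791/31250 − 2/25·(0.986100))/(1+2/25) = 4789/5000 ≈ 0.957800
step 3 [3y] bond c/1=9/400: DF=(807673/800000 − 9/400·(0.986100+0.957800))/(1+9/400) = 4723/5000 ≈ 0.944600
step 4 [4y] zero: DF = P = 4707/5000 ≈ 0.941400
step 5 [5y] swap r/1=884/47415: DF=(1 − 884/47415·(0.986100+0.957800+0.944600+0.941400))/(1+884/47415) = 2279/2500 ≈ 0.911600

1 1 9861/10000
2 2 4789/5000
3 3 4723/5000
4 4 4707/5000
5 5 2279/2500
DF(2y) is solved at step 2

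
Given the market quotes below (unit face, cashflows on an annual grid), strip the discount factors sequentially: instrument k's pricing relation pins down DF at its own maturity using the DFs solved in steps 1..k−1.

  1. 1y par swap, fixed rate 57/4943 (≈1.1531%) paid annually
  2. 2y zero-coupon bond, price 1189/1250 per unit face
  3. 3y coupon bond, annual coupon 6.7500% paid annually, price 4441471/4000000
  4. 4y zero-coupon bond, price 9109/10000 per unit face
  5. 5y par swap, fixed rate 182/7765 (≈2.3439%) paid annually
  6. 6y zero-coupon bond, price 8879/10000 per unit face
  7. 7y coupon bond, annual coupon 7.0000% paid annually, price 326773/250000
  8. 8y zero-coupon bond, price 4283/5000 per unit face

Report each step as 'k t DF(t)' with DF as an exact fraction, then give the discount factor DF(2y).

1 1 4943/5000
2 2 1189/1250
3 3 367/400
4 4 9109/10000
5 5 2227/2500
6 6 8879/10000
7 7 8587/10000
8 8 4283/5000
DF(2y) = 1189/1250 ≈ 0.951200

step 1 [1y] swap r/1=57/4943: DF=(1 − 57/4943·(0))/(1+57/4943) = 4943/5000 ≈ 0.988600
step 2 [2y] zero: DF = P = 1189/1250 ≈ 0.951200
step 3 [3y] bond c/1=27/400: DF=(4441471/4000000 − 27/400·(0.988600+0.951200))/(1+27/400) = 367/400 ≈ 0.917500
step 4 [4y] zero: DF = P = 9109/10000 ≈ 0.910900
step 5 [5y] swap r/1=182/7765: DF=(1 − 182/7765·(0.988600+0.951200+0.917500+0.910900))/(1+182/7765) = 2227/2500 ≈ 0.890800
step 6 [6y] zero: DF = P = 8879/10000 ≈ 0.887900
step 7 [7y] bond c/1=7/100: DF=(326773/250000 − 7/100·(0.988600+0.951200+0.917500+0.910900+0.890800+0.887900))/(1+7/100) = 8587/10000 ≈ 0.858700
step 8 [8y] zero: DF = P = 4283/5000 ≈ 0.856600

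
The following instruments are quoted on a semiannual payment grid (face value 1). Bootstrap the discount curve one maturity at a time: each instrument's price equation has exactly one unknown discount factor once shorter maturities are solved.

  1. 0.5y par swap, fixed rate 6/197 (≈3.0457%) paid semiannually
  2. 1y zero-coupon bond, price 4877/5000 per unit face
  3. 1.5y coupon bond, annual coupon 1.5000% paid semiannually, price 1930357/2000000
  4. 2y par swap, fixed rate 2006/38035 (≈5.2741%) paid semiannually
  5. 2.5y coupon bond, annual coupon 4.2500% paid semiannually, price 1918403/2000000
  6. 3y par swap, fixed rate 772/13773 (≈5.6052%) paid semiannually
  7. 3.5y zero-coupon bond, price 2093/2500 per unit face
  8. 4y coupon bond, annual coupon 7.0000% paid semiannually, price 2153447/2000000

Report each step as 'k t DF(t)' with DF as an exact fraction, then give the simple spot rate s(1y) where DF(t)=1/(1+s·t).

step 1 [0.5y] swap r/2=3/197: DF=(1 − 3/197·(0))/(1+3/197) = 197/200 ≈ 0.985000
step 2 [1y] zero: DF = P = 4877/5000 ≈ 0.975400
step 3 [1.5y] bond c/2=3/400: DF=(1930357/2000000 − 3/400·(0.985000+0.975400))/(1+3/400) = 4717/5000 ≈ 0.943400
step 4 [2y] swap r/2=1003/38035: DF=(1 − 1003/38035·(0.985000+0.975400+0.943400))/(1+1003/38035) = 8997/10000 ≈ 0.899700
step 5 [2.5y] bond c/2=17/800: DF=(1918403/2000000 − 17/800·(0.985000+0.975400+0.943400+0.899700))/(1+17/800) = 8601/10000 ≈ 0.860100
step 6 [3y] swap r/2=386/13773: DF=(1 − 386/13773·(0.985000+0.975400+0.943400+0.899700+0.860100))/(1+386/13773) = 1057/1250 ≈ 0.845600
step 7 [3.5y] zero: DF = P = 2093/2500 ≈ 0.837200
step 8 [4y] bond c/2=7/200: DF=(2153447/2000000 − 7/200·(0.985000+0.975400+0.943400+0.899700+0.860100+0.845600+0.837200))/(1+7/200) = 8257/10000 ≈ 0.825700

1 1/2 197/200
2 1 4877/5000
3 3/2 4717/5000
4 2 8997/10000
5 5/2 8601/10000
6 3 1057/1250
7 7/2 2093/2500
8 4 8257/10000
s(1y) = (1/(4877/5000) − 1)/(1) = 123/4877 ≈ 2.5220%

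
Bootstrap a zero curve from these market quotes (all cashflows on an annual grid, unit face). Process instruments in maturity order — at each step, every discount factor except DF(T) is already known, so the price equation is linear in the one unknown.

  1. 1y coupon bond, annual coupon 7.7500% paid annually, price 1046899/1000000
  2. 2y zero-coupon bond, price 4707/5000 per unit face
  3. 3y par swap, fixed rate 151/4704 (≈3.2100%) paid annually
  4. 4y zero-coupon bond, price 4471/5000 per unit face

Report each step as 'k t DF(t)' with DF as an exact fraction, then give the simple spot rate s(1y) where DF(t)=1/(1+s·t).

1 1 2429/2500
2 2 4707/5000
3 3 4547/5000
4 4 4471/5000
s(1y) = (1/(2429/2500) − 1)/(1) = 71/2429 ≈ 2.9230%

step 1 [1y] bond c/1=31/400: DF=(1046899/1000000 − 31/400·(0))/(1+31/400) = 2429/2500 ≈ 0.971600
step 2 [2y] zero: DF = P = 4707/5000 ≈ 0.941400
step 3 [3y] swap r/1=151/4704: DF=(1 − 151/4704·(0.971600+0.941400))/(1+151/4704) = 4547/5000 ≈ 0.909400
step 4 [4y] zero: DF = P = 4471/5000 ≈ 0.894200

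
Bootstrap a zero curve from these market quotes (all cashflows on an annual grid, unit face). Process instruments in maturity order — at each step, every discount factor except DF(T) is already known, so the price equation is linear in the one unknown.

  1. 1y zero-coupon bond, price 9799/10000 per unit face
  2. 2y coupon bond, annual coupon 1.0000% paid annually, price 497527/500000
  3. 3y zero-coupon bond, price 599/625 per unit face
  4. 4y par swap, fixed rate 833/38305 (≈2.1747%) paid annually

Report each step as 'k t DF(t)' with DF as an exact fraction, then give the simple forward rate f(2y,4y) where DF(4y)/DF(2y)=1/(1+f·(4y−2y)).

step 1 [1y] zero: DF = P = 9799/10000 ≈ 0.979900
step 2 [2y] bond c/1=1/100: DF=(497527/500000 − 1/100·(0.979900))/(1+1/100) = 1951/2000 ≈ 0.975500
step 3 [3y] zero: DF = P = 599/625 ≈ 0.958400
step 4 [4y] swap r/1=833/38305: DF=(1 − 833/38305·(0.979900+0.975500+0.958400))/(1+833/38305) = 9167/10000 ≈ 0.916700

1 1 9799/10000
2 2 1951/2000
3 3 599/625
4 4 9167/10000
f(2y,4y) = ((1951/2000)/(9167/10000) − 1)/(2) = 294/9167 ≈ 3.2072%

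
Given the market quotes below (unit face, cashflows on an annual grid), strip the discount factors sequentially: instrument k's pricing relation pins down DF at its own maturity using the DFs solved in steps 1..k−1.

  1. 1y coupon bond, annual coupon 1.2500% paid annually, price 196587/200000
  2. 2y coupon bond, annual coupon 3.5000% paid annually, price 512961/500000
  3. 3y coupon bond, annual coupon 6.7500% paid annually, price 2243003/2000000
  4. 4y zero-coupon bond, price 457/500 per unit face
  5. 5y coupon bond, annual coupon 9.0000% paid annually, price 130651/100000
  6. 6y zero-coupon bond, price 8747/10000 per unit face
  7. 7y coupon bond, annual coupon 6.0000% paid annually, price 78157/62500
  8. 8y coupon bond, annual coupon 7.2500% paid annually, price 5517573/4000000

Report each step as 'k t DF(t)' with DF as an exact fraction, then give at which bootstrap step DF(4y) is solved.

step 1 [1y] bond c/1=1/80: DF=(196587/200000 − 1/80·(0))/(1+1/80) = 2427/2500 ≈ 0.970800
step 2 [2y] bond c/1=7/200: DF=(512961/500000 − 7/200·(0.970800))/(1+7/200) = 599/625 ≈ 0.958400
step 3 [3y] bond c/1=27/400: DF=(2243003/2000000 − 27/400·(0.970800+0.958400))/(1+27/400) = 4643/5000 ≈ 0.928600
step 4 [4y] zero: DF = P = 457/500 ≈ 0.914000
step 5 [5y] bond c/1=9/100: DF=(130651/100000 − 9/100·(0.970800+0.958400+0.928600+0.914000))/(1+9/100) = 1109/1250 ≈ 0.887200
step 6 [6y] zero: DF = P = 8747/10000 ≈ 0.874700
step 7 [7y] bond c/1=3/50: DF=(78157/62500 − 3/50·(0.970800+0.958400+0.928600+0.914000+0.887200+0.874700))/(1+3/50) = 1733/2000 ≈ 0.866500
step 8 [8y] bond c/1=29/400: DF=(5517573/4000000 − 29/400·(0.970800+0.958400+0.928600+0.914000+0.887200+0.874700+0.866500))/(1+29/400) = 1707/2000 ≈ 0.853500

1 1 2427/2500
2 2 599/625
3 3 4643/5000
4 4 457/500
5 5 1109/1250
6 6 8747/10000
7 7 1733/2000
8 8 1707/2000
DF(4y) is solved at step 4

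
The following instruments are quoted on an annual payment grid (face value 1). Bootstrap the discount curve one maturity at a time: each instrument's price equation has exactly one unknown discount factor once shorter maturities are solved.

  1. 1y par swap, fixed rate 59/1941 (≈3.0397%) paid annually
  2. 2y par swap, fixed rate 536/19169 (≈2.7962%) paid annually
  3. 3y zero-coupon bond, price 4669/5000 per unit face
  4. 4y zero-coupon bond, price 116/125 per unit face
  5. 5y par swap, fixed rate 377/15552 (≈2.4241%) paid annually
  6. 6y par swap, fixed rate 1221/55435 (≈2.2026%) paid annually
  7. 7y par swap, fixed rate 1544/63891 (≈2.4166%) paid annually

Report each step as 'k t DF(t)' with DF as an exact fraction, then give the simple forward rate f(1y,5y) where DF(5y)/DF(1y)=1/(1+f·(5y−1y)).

step 1 [1y] swap r/1=59/1941: DF=(1 − 59/1941·(0))/(1+59/1941) = 1941/2000 ≈ 0.970500
step 2 [2y] swap r/1=536/19169: DF=(1 − 536/19169·(0.970500))/(1+536/19169) = 1183/1250 ≈ 0.946400
step 3 [3y] zero: DF = P = 4669/5000 ≈ 0.933800
step 4 [4y] zero: DF = P = 116/125 ≈ 0.928000
step 5 [5y] swap r/1=377/15552: DF=(1 − 377/15552·(0.970500+0.946400+0.933800+0.928000))/(1+377/15552) = 8869/10000 ≈ 0.886900
step 6 [6y] swap r/1=1221/55435: DF=(1 − 1221/55435·(0.970500+0.946400+0.933800+0.928000+0.886900))/(1+1221/55435) = 8779/10000 ≈ 0.877900
step 7 [7y] swap r/1=1544/63891: DF=(1 − 1544/63891·(0.970500+0.946400+0.933800+0.928000+0.886900+0.877900))/(1+1544/63891) = 1057/1250 ≈ 0.845600

1 1 1941/2000
2 2 1183/1250
3 3 4669/5000
4 4 116/125
5 5 8869/10000
6 6 8779/10000
7 7 1057/1250
f(1y,5y) = ((1941/2000)/(8869/10000) − 1)/(4) = 209/8869 ≈ 2.3565%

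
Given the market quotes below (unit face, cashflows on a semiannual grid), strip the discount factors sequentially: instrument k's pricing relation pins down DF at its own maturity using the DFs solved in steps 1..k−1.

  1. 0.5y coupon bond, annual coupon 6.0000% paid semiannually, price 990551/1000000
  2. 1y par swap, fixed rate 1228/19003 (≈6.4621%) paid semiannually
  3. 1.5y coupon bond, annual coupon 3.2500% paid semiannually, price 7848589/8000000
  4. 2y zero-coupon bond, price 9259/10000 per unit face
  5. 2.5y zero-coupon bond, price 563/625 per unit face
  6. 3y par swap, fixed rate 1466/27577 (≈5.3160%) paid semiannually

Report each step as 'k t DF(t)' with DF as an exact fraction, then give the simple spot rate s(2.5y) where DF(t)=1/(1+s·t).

1 1/2 9617/10000
2 1 4693/5000
3 3/2 187/200
4 2 9259/10000
5 5/2 563/625
6 3 4267/5000
s(2.5y) = (1/(563/625) − 1)/(5/2) = 124/2815 ≈ 4.4050%

step 1 [0.5y] bond c/2=3/100: DF=(990551/1000000 − 3/100·(0))/(1+3/100) = 9617/10000 ≈ 0.961700
step 2 [1y] swap r/2=614/19003: DF=(1 − 614/19003·(0.961700))/(1+614/19003) = 4693/5000 ≈ 0.938600
step 3 [1.5y] bond c/2=13/800: DF=(7848589/8000000 − 13/800·(0.961700+0.938600))/(1+13/800) = 187/200 ≈ 0.935000
step 4 [2y] zero: DF = P = 9259/10000 ≈ 0.925900
step 5 [2.5y] zero: DF = P = 563/625 ≈ 0.900800
step 6 [3y] swap r/2=733/27577: DF=(1 − 733/27577·(0.961700+0.938600+0.935000+0.925900+0.900800))/(1+733/27577) = 4267/5000 ≈ 0.853400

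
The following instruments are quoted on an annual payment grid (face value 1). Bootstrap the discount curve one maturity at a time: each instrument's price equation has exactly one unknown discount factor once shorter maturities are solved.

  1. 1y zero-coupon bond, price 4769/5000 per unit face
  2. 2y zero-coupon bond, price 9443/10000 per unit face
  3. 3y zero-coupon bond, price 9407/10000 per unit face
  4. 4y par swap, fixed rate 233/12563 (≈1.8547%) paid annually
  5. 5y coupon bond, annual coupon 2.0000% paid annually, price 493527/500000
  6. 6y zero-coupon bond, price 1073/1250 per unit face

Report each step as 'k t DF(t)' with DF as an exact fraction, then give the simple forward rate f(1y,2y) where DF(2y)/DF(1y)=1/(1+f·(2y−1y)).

step 1 [1y] zero: DF = P = 4769/5000 ≈ 0.953800
step 2 [2y] zero: DF = P = 9443/10000 ≈ 0.944300
step 3 [3y] zero: DF = P = 9407/10000 ≈ 0.940700
step 4 [4y] swap r/1=233/12563: DF=(1 − 233/12563·(0.953800+0.944300+0.940700))/(1+233/12563) = 9301/10000 ≈ 0.930100
step 5 [5y] bond c/1=1/50: DF=(493527/500000 − 1/50·(0.953800+0.944300+0.940700+0.930100))/(1+1/50) = 4469/5000 ≈ 0.893800
step 6 [6y] zero: DF = P = 1073/1250 ≈ 0.858400

1 1 4769/5000
2 2 9443/10000
3 3 9407/10000
4 4 9301/10000
5 5 4469/5000
6 6 1073/1250
f(1y,2y) = ((4769/5000)/(9443/10000) − 1)/(1) = 5/497 ≈ 1.0060%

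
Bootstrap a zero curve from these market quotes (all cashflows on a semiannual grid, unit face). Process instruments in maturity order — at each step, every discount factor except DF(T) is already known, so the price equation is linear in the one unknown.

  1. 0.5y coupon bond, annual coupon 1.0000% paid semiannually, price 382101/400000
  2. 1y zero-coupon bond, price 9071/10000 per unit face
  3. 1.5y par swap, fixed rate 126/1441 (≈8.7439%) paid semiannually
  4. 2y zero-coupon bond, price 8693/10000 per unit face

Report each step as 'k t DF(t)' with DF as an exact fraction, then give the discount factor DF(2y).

step 1 [0.5y] bond c/2=1/200: DF=(382101/400000 − 1/200·(0))/(1+1/200) = 1901/2000 ≈ 0.950500
step 2 [1y] zero: DF = P = 9071/10000 ≈ 0.907100
step 3 [1.5y] swap r/2=63/1441: DF=(1 − 63/1441·(0.950500+0.907100))/(1+63/1441) = 8803/10000 ≈ 0.880300
step 4 [2y] zero: DF = P = 8693/10000 ≈ 0.869300

1 1/2 1901/2000
2 1 9071/10000
3 3/2 8803/10000
4 2 8693/10000
DF(2y) = 8693/10000 ≈ 0.869300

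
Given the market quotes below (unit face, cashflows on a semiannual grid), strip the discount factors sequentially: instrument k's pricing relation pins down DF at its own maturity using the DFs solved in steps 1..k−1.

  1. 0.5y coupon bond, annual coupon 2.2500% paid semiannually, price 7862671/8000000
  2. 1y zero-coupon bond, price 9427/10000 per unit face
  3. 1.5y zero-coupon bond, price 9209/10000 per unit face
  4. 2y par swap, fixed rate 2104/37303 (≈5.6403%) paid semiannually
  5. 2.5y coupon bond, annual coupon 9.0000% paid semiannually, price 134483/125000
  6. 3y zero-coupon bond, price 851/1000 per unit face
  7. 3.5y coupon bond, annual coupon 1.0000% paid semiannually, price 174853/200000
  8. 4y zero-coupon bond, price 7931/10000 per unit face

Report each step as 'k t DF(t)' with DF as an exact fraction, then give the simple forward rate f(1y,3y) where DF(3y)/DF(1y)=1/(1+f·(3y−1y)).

step 1 [0.5y] bond c/2=9/800: DF=(7862671/8000000 − 9/800·(0))/(1+9/800) = 9719/10000 ≈ 0.971900
step 2 [1y] zero: DF = P = 9427/10000 ≈ 0.942700
step 3 [1.5y] zero: DF = P = 9209/10000 ≈ 0.920900
step 4 [2y] swap r/2=1052/37303: DF=(1 − 1052/37303·(0.971900+0.942700+0.920900))/(1+1052/37303) = 2237/2500 ≈ 0.894800
step 5 [2.5y] bond c/2=9/200: DF=(134483/125000 − 9/200·(0.971900+0.942700+0.920900+0.894800))/(1+9/200) = 8689/10000 ≈ 0.868900
step 6 [3y] zero: DF = P = 851/1000 ≈ 0.851000
step 7 [3.5y] bond c/2=1/200: DF=(174853/200000 − 1/200·(0.971900+0.942700+0.920900+0.894800+0.868900+0.851000))/(1+1/200) = 2107/2500 ≈ 0.842800
step 8 [4y] zero: DF = P = 7931/10000 ≈ 0.793100

1 1/2 9719/10000
2 1 9427/10000
3 3/2 9209/10000
4 2 2237/2500
5 5/2 8689/10000
6 3 851/1000
7 7/2 2107/2500
8 4 7931/10000
f(1y,3y) = ((9427/10000)/(851/1000) − 1)/(2) = 917/17020 ≈ 5.3878%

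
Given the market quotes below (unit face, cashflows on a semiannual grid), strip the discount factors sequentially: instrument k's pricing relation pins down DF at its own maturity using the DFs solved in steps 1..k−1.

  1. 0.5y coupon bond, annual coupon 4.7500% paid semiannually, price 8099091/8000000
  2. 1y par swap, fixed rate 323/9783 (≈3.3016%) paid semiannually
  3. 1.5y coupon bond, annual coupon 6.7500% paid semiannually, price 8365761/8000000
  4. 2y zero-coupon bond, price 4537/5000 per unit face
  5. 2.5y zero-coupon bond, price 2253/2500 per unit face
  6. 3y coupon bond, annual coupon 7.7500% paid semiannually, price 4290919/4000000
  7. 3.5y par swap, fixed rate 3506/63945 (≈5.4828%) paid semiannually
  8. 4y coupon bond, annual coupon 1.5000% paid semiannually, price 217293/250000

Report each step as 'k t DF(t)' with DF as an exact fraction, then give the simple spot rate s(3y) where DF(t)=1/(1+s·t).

1 1/2 9889/10000
2 1 9677/10000
3 3/2 9477/10000
4 2 4537/5000
5 5/2 2253/2500
6 3 8569/10000
7 7/2 8247/10000
8 4 8151/10000
s(3y) = (1/(8569/10000) − 1)/(3) = 477/8569 ≈ 5.5666%

step 1 [0.5y] bond c/2=19/800: DF=(8099091/8000000 − 19/800·(0))/(1+19/800) = 9889/10000 ≈ 0.988900
step 2 [1y] swap r/2=323/19566: DF=(1 − 323/19566·(0.988900))/(1+323/19566) = 9677/10000 ≈ 0.967700
step 3 [1.5y] bond c/2=27/800: DF=(8365761/8000000 − 27/800·(0.988900+0.967700))/(1+27/800) = 9477/10000 ≈ 0.947700
step 4 [2y] zero: DF = P = 4537/5000 ≈ 0.907400
step 5 [2.5y] zero: DF = P = 2253/2500 ≈ 0.901200
step 6 [3y] bond c/2=31/800: DF=(4290919/4000000 − 31/800·(0.988900+0.967700+0.947700+0.907400+0.901200))/(1+31/800) = 8569/10000 ≈ 0.856900
step 7 [3.5y] swap r/2=1753/63945: DF=(1 − 1753/63945·(0.988900+0.967700+0.947700+0.907400+0.901200+0.856900))/(1+1753/63945) = 8247/10000 ≈ 0.824700
step 8 [4y] bond c/2=3/400: DF=(217293/250000 − 3/400·(0.988900+0.967700+0.947700+0.907400+0.901200+0.856900+0.824700))/(1+3/400) = 8151/10000 ≈ 0.815100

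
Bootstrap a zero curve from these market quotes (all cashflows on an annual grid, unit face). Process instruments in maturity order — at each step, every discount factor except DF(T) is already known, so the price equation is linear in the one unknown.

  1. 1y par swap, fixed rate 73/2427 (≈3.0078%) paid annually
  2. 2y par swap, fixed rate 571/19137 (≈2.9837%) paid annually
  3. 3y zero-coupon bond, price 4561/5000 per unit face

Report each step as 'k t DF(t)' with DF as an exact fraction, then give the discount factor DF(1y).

step 1 [1y] swap r/1=73/2427: DF=(1 − 73/2427·(0))/(1+73/2427) = 2427/2500 ≈ 0.970800
step 2 [2y] swap r/1=571/19137: DF=(1 − 571/19137·(0.970800))/(1+571/19137) = 9429/10000 ≈ 0.942900
step 3 [3y] zero: DF = P = 4561/5000 ≈ 0.912200

1 1 2427/2500
2 2 9429/10000
3 3 4561/5000
DF(1y) = 2427/2500 ≈ 0.970800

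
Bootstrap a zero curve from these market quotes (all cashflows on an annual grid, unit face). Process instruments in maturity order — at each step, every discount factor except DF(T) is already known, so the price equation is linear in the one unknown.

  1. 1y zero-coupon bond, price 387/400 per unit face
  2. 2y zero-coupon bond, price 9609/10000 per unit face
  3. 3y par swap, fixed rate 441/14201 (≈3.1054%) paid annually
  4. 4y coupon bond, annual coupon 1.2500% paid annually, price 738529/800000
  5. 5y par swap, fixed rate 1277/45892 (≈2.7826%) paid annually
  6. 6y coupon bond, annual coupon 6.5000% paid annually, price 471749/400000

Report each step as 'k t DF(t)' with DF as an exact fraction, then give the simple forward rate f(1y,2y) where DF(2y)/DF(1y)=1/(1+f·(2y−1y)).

step 1 [1y] zero: DF = P = 387/400 ≈ 0.967500
step 2 [2y] zero: DF = P = 9609/10000 ≈ 0.960900
step 3 [3y] swap r/1=441/14201: DF=(1 − 441/14201·(0.967500+0.960900))/(1+441/14201) = 4559/5000 ≈ 0.911800
step 4 [4y] bond c/1=1/80: DF=(738529/800000 − 1/80·(0.967500+0.960900+0.911800))/(1+1/80) = 8767/10000 ≈ 0.876700
step 5 [5y] swap r/1=1277/45892: DF=(1 − 1277/45892·(0.967500+0.960900+0.911800+0.876700))/(1+1277/45892) = 8723/10000 ≈ 0.872300
step 6 [6y] bond c/1=13/200: DF=(471749/400000 − 13/200·(0.967500+0.960900+0.911800+0.876700+0.872300))/(1+13/200) = 8273/10000 ≈ 0.827300

1 1 387/400
2 2 9609/10000
3 3 4559/5000
4 4 8767/10000
5 5 8723/10000
6 6 8273/10000
f(1y,2y) = ((387/400)/(9609/10000) − 1)/(1) = 22/3203 ≈ 0.6869%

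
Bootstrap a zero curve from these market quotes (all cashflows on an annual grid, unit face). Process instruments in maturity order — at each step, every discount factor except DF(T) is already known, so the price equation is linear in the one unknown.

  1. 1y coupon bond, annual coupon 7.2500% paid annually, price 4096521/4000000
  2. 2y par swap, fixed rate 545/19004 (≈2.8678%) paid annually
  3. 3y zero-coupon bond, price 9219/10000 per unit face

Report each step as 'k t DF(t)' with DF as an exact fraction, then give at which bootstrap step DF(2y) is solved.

step 1 [1y] bond c/1=29/400: DF=(4096521/4000000 − 29/400·(0))/(1+29/400) = 9549/10000 ≈ 0.954900
step 2 [2y] swap r/1=545/19004: DF=(1 − 545/19004·(0.954900))/(1+545/19004) = 1891/2000 ≈ 0.945500
step 3 [3y] zero: DF = P = 9219/10000 ≈ 0.921900

1 1 9549/10000
2 2 1891/2000
3 3 9219/10000
DF(2y) is solved at step 2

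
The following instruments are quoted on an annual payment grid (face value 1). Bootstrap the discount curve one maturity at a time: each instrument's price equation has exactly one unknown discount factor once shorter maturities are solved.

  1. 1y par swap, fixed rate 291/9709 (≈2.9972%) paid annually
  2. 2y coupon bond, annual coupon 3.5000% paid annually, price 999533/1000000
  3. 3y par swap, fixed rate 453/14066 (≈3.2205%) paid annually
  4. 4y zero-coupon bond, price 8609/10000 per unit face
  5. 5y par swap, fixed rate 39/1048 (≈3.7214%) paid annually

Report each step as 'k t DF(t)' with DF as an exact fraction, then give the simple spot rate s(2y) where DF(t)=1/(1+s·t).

1 1 9709/10000
2 2 9329/10000
3 3 4547/5000
4 4 8609/10000
5 5 8323/10000
s(2y) = (1/(9329/10000) − 1)/(2) = 671/18658 ≈ 3.5963%

step 1 [1y] swap r/1=291/9709: DF=(1 − 291/9709·(0))/(1+291/9709) = 9709/10000 ≈ 0.970900
step 2 [2y] bond c/1=7/200: DF=(999533/1000000 − 7/200·(0.970900))/(1+7/200) = 9329/10000 ≈ 0.932900
step 3 [3y] swap r/1=453/14066: DF=(1 − 453/14066·(0.970900+0.932900))/(1+453/14066) = 4547/5000 ≈ 0.909400
step 4 [4y] zero: DF = P = 8609/10000 ≈ 0.860900
step 5 [5y] swap r/1=39/1048: DF=(1 − 39/1048·(0.970900+0.932900+0.909400+0.860900))/(1+39/1048) = 8323/10000 ≈ 0.832300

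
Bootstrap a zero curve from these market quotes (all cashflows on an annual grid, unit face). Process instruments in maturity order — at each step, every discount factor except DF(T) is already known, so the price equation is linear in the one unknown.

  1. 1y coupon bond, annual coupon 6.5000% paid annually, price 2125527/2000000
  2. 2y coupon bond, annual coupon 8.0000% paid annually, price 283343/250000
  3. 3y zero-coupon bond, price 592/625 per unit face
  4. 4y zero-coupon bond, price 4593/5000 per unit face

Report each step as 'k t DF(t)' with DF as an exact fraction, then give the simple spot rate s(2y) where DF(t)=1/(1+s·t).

step 1 [1y] bond c/1=13/200: DF=(2125527/2000000 − 13/200·(0))/(1+13/200) = 9979/10000 ≈ 0.997900
step 2 [2y] bond c/1=2/25: DF=(283343/250000 − 2/25·(0.997900))/(1+2/25) = 1951/2000 ≈ 0.975500
step 3 [3y] zero: DF = P = 592/625 ≈ 0.947200
step 4 [4y] zero: DF = P = 4593/5000 ≈ 0.918600

1 1 9979/10000
2 2 1951/2000
3 3 592/625
4 4 4593/5000
s(2y) = (1/(1951/2000) − 1)/(2) = 49/3902 ≈ 1.2558%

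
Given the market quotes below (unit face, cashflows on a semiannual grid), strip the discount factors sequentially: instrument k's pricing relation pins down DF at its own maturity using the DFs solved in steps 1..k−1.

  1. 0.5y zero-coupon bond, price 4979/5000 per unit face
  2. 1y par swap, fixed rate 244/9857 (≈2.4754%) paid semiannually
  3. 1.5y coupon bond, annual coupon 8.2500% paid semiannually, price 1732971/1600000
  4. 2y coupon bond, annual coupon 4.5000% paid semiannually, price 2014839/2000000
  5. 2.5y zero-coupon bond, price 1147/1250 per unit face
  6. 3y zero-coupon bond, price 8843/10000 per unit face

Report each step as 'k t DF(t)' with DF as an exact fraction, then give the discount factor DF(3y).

1 1/2 4979/5000
2 1 2439/2500
3 3/2 9621/10000
4 2 9207/10000
5 5/2 1147/1250
6 3 8843/10000
DF(3y) = 8843/10000 ≈ 0.884300

step 1 [0.5y] zero: DF = P = 4979/5000 ≈ 0.995800
step 2 [1y] swap r/2=122/9857: DF=(1 − 122/9857·(0.995800))/(1+122/9857) = 2439/2500 ≈ 0.975600
step 3 [1.5y] bond c/2=33/800: DF=(1732971/1600000 − 33/800·(0.995800+0.975600))/(1+33/800) = 9621/10000 ≈ 0.962100
step 4 [2y] bond c/2=9/400: DF=(2014839/2000000 − 9/400·(0.995800+0.975600+0.962100))/(1+9/400) = 9207/10000 ≈ 0.920700
step 5 [2.5y] zero: DF = P = 1147/1250 ≈ 0.917600
step 6 [3y] zero: DF = P = 8843/10000 ≈ 0.884300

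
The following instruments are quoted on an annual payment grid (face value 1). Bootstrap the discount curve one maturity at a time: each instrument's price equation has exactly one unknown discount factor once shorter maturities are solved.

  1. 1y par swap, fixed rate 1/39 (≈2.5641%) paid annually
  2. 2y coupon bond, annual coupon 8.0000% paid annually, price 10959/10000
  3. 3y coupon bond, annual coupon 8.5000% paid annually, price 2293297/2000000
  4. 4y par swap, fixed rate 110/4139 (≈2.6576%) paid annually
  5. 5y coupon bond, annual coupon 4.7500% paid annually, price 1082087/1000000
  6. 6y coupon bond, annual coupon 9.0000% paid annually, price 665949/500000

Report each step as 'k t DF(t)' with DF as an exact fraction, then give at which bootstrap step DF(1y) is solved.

1 1 39/40
2 2 377/400
3 3 4533/5000
4 4 901/1000
5 5 8641/10000
6 6 843/1000
DF(1y) is solved at step 1

step 1 [1y] swap r/1=1/39: DF=(1 − 1/39·(0))/(1+1/39) = 39/40 ≈ 0.975000
step 2 [2y] bond c/1=2/25: DF=(10959/10000 − 2/25·(0.975000))/(1+2/25) = 377/400 ≈ 0.942500
step 3 [3y] bond c/1=17/200: DF=(2293297/2000000 − 17/200·(0.975000+0.942500))/(1+17/200) = 4533/5000 ≈ 0.906600
step 4 [4y] swap r/1=110/4139: DF=(1 − 110/4139·(0.975000+0.942500+0.906600))/(1+110/4139) = 901/1000 ≈ 0.901000
step 5 [5y] bond c/1=19/400: DF=(1082087/1000000 − 19/400·(0.975000+0.942500+0.906600+0.901000))/(1+19/400) = 8641/10000 ≈ 0.864100
step 6 [6y] bond c/1=9/100: DF=(665949/500000 − 9/100·(0.975000+0.942500+0.906600+0.901000+0.864100))/(1+9/100) = 843/1000 ≈ 0.843000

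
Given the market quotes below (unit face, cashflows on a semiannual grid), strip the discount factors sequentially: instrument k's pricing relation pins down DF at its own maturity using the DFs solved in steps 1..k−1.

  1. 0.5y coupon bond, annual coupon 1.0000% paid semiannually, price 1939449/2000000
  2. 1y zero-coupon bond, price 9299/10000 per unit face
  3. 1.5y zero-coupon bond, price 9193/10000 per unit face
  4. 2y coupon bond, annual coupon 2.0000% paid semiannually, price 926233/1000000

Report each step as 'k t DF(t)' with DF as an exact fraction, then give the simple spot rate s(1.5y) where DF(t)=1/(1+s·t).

step 1 [0.5y] bond c/2=1/200: DF=(1939449/2000000 − 1/200·(0))/(1+1/200) = 9649/10000 ≈ 0.964900
step 2 [1y] zero: DF = P = 9299/10000 ≈ 0.929900
step 3 [1.5y] zero: DF = P = 9193/10000 ≈ 0.919300
step 4 [2y] bond c/2=1/100: DF=(926233/1000000 − 1/100·(0.964900+0.929900+0.919300))/(1+1/100) = 2223/2500 ≈ 0.889200

1 1/2 9649/10000
2 1 9299/10000
3 3/2 9193/10000
4 2 2223/2500
s(1.5y) = (1/(9193/10000) − 1)/(3/2) = 538/9193 ≈ 5.8523%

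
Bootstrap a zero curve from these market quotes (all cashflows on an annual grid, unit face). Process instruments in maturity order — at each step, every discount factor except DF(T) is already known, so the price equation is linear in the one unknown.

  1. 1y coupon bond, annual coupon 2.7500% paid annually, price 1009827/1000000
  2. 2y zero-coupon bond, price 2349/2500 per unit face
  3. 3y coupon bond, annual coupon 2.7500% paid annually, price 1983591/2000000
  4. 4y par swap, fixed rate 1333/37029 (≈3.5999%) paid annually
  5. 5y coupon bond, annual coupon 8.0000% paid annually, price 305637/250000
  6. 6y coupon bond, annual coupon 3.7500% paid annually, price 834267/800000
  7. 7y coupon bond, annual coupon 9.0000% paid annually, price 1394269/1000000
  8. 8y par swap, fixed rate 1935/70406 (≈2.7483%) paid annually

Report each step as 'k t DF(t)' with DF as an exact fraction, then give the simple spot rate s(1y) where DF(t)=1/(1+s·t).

1 1 2457/2500
2 2 2349/2500
3 3 4569/5000
4 4 8667/10000
5 5 8577/10000
6 6 8403/10000
7 7 2083/2500
8 8 1613/2000
s(1y) = (1/(2457/2500) − 1)/(1) = 43/2457 ≈ 1.7501%

step 1 [1y] bond c/1=11/400: DF=(1009827/1000000 − 11/400·(0))/(1+11/400) = 2457/2500 ≈ 0.982800
step 2 [2y] zero: DF = P = 2349/2500 ≈ 0.939600
step 3 [3y] bond c/1=11/400: DF=(1983591/2000000 − 11/400·(0.982800+0.939600))/(1+11/400) = 4569/5000 ≈ 0.913800
step 4 [4y] swap r/1=1333/37029: DF=(1 − 1333/37029·(0.982800+0.939600+0.913800))/(1+1333/37029) = 8667/10000 ≈ 0.866700
step 5 [5y] bond c/1=2/25: DF=(305637/250000 − 2/25·(0.982800+0.939600+0.913800+0.866700))/(1+2/25) = 8577/10000 ≈ 0.857700
step 6 [6y] bond c/1=3/80: DF=(834267/800000 − 3/80·(0.982800+0.939600+0.913800+0.866700+0.857700))/(1+3/80) = 8403/10000 ≈ 0.840300
step 7 [7y] bond c/1=9/100: DF=(1394269/1000000 − 9/100·(0.982800+0.939600+0.913800+0.866700+0.857700+0.840300))/(1+9/100) = 2083/2500 ≈ 0.833200
step 8 [8y] swap r/1=1935/70406: DF=(1 − 1935/70406·(0.982800+0.939600+0.913800+0.866700+0.857700+0.840300+0.833200))/(1+1935/70406) = 1613/2000 ≈ 0.806500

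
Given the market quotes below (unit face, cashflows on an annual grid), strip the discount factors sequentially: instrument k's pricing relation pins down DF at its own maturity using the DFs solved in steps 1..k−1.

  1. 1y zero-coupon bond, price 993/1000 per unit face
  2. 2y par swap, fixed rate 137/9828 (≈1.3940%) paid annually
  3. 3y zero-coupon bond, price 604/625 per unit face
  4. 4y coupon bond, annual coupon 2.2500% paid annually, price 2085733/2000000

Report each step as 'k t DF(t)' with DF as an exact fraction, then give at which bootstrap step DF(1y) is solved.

step 1 [1y] zero: DF = P = 993/1000 ≈ 0.993000
step 2 [2y] swap r/1=137/9828: DF=(1 − 137/9828·(0.993000))/(1+137/9828) = 4863/5000 ≈ 0.972600
step 3 [3y] zero: DF = P = 604/625 ≈ 0.966400
step 4 [4y] bond c/1=9/400: DF=(2085733/2000000 − 9/400·(0.993000+0.972600+0.966400))/(1+9/400) = 4777/5000 ≈ 0.955400

1 1 993/1000
2 2 4863/5000
3 3 604/625
4 4 4777/5000
DF(1y) is solved at step 1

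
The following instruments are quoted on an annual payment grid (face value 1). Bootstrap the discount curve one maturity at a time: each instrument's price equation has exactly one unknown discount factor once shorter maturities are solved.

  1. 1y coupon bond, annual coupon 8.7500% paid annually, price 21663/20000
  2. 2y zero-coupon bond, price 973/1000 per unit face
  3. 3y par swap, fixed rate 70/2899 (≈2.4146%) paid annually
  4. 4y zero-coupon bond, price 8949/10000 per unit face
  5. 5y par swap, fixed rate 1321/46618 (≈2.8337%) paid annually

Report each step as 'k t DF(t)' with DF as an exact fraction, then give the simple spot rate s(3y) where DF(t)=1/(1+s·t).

1 1 249/250
2 2 973/1000
3 3 93/100
4 4 8949/10000
5 5 8679/10000
s(3y) = (1/(93/100) − 1)/(3) = 7/279 ≈ 2.5090%

step 1 [1y] bond c/1=7/80: DF=(21663/20000 − 7/80·(0))/(1+7/80) = 249/250 ≈ 0.996000
step 2 [2y] zero: DF = P = 973/1000 ≈ 0.973000
step 3 [3y] swap r/1=70/2899: DF=(1 − 70/2899·(0.996000+0.973000))/(1+70/2899) = 93/100 ≈ 0.930000
step 4 [4y] zero: DF = P = 8949/10000 ≈ 0.894900
step 5 [5y] swap r/1=1321/46618: DF=(1 − 1321/46618·(0.996000+0.973000+0.930000+0.894900))/(1+1321/46618) = 8679/10000 ≈ 0.867900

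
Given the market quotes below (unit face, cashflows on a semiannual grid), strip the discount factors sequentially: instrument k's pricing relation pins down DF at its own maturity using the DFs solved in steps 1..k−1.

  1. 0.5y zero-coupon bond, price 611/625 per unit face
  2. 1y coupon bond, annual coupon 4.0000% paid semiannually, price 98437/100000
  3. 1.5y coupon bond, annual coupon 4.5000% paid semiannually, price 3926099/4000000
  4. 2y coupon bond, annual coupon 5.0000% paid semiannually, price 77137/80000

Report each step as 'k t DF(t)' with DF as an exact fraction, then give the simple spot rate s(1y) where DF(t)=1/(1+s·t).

step 1 [0.5y] zero: DF = P = 611/625 ≈ 0.977600
step 2 [1y] bond c/2=1/50: DF=(98437/100000 − 1/50·(0.977600))/(1+1/50) = 9459/10000 ≈ 0.945900
step 3 [1.5y] bond c/2=9/400: DF=(3926099/4000000 − 9/400·(0.977600+0.945900))/(1+9/400) = 1147/1250 ≈ 0.917600
step 4 [2y] bond c/2=1/40: DF=(77137/80000 − 1/40·(0.977600+0.945900+0.917600))/(1+1/40) = 4357/5000 ≈ 0.871400

1 1/2 611/625
2 1 9459/10000
3 3/2 1147/1250
4 2 4357/5000
s(1y) = (1/(9459/10000) − 1)/(1) = 541/9459 ≈ 5.7194%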